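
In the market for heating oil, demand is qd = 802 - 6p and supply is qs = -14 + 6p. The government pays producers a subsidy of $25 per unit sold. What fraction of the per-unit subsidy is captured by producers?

Pre-subsidy: 802 - 6p = -14 + 6p gives p* = 68, q* = 394.
With the subsidy, sellers receive ps = pb + 25 for each unit, where pb is the price buyers pay.
Supply in terms of pb becomes qs = -14 + 6(pb + 25) = 136 + 6pb. Setting this equal to demand: 802 - 6pb = 136 + 6pb, so pb = 55.5.
Sellers receive ps = 55.5 + 25 = 80.5; q' = 802 − 6·55.5 = 469.
Buyers' price falls by p* − pb = 68 − 55.5 = 12.5; sellers' price rises by ps − p* = 80.5 − 68 = 12.5.
So producers capture 12.5/25 = 0.5 of each unit of subsidy.

Producer share = 0.5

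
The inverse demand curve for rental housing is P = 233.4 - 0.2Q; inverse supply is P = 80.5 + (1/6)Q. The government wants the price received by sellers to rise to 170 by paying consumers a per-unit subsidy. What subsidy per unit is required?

Required subsidy s = 44 per unit

At a seller price of 170, quantity supplied is -483 + 6·170 = 537.
Buyers absorb 537 only when they pay Pb = 233.4 − 0.2·537 = 126.
s = Ps − Pb = 170 − 126 = 44.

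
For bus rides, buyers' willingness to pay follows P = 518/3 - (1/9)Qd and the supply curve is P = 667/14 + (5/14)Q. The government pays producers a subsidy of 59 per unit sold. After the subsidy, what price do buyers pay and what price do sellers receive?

Buyers pay 129; sellers receive 188

Pre-subsidy: 518/3 - (1/9)Q = 667/14 + (5/14)Q gives Q* = 267 and P* = 143.
With the subsidy, sellers receive Ps = Pb + 59 for each unit, where Pb is the price buyers pay.
On the curves, Pb = 518/3 - (1/9)Q and Ps = 667/14 + (5/14)Q; the wedge Ps − Pb = 59 gives 667/14 + (5/14)Q − (518/3 - (1/9)Q) = 59, so Q' = 393.
Then Pb = 518/3 − (1/9)·393 = 129 and Ps = 667/14 + (5/14)·393 = 188.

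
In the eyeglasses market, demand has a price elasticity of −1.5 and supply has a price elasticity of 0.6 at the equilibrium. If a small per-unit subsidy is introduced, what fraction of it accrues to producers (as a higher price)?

Producer share = 5/7

For a small subsidy around the equilibrium, the benefit split depends on the relative slopes, which at a point are proportional to the elasticities.
Buyer share = εs/(εs + |εd|) = 0.6/(0.6 + 1.5) = 2/7; seller share = |εd|/(εs + |εd|) = 5/7.
So producers capture 5/7 of the subsidy.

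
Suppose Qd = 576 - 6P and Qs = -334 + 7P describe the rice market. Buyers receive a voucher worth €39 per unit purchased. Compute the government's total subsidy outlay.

Pre-subsidy: 576 - 6P = -334 + 7P gives P* = 70, Q* = 156.
With the rebate, buyers effectively pay Pb = Ps − 39, where Ps is the price sellers receive.
Demand in terms of Ps becomes Qd = 576 − 6(Ps − 39) = 810 - 6Ps. Setting this equal to supply: 810 - 6Ps = -334 + 7Ps, so Ps = 88.
Buyers pay Pb = 88 − 39 = 49; Q' = -334 + 7·88 = 282.
Government outlay = subsidy × quantity = 39 × 282 = 10998.

Government cost = €10998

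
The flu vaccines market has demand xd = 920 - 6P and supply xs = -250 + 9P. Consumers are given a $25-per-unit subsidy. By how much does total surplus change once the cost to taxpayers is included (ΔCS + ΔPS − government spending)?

Net change in total surplus = -$1125

Pre-subsidy: 920 - 6P = -250 + 9P gives P* = 78, x* = 452.
With the rebate, buyers effectively pay Pb = Ps − 25, where Ps is the price sellers receive.
Demand in terms of Ps becomes xd = 920 − 6(Ps − 25) = 1070 - 6Ps. Setting this equal to supply: 1070 - 6Ps = -250 + 9Ps, so Ps = 88.
Buyers pay Pb = 88 − 25 = 63; x' = -250 + 9·88 = 542.
ΔCS = ½(452 + 542)(78 − 63) = 7455; ΔPS = ½(452 + 542)(88 − 78) = 4970.
Government spending = 25 × 542 = 13550.
Net change = 7455 + 4970 − 13550 = -1125. The loss equals the DWL triangle ½·25·90.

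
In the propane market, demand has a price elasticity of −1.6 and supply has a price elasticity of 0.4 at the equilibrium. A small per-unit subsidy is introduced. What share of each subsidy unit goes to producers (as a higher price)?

Producer share = 0.8

For a small subsidy around the equilibrium, the benefit split depends on the relative slopes, which at a point are proportional to the elasticities.
Buyer share = εs/(εs + |εd|) = 0.4/(0.4 + 1.6) = 0.2; seller share = |εd|/(εs + |εd|) = 0.8.
So producers capture 0.8 of the subsidy.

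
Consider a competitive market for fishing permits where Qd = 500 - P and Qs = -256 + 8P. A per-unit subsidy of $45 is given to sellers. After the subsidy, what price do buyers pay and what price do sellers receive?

Buyers pay $44; sellers receive $89

Pre-subsidy: 500 - P = -256 + 8P gives P* = 84, Q* = 416.
With the subsidy, sellers receive Ps = Pb + 45 for each unit, where Pb is the price buyers pay.
Supply in terms of Pb becomes Qs = -256 + 8(Pb + 45) = 104 + 8Pb. Setting this equal to demand: 500 - Pb = 104 + 8Pb, so Pb = 44.
Sellers receive Ps = 44 + 45 = 89; Q' = 500 − 1·44 = 456.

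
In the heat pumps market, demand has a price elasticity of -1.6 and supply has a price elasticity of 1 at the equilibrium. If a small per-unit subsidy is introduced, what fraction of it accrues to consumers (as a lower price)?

Consumer share = 5/13

For a small subsidy around the equilibrium, the benefit split depends on the relative slopes, which at a point are proportional to the elasticities.
Buyer share = εs/(εs + |εd|) = 1/(1 + 1.6) = 5/13; seller share = |εd|/(εs + |εd|) = 8/13.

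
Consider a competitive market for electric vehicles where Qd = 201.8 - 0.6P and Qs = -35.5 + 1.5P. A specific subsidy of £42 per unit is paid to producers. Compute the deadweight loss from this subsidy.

Pre-subsidy: 201.8 - 0.6P = -35.5 + 1.5P gives P* = 113, Q* = 134.
With the subsidy, sellers receive Ps = Pb + 42 for each unit, where Pb is the price buyers pay.
Supply in terms of Pb becomes Qs = -35.5 + 1.5(Pb + 42) = 27.5 + 1.5Pb. Setting this equal to demand: 201.8 - 0.6Pb = 27.5 + 1.5Pb, so Pb = 83.
Sellers receive Ps = 83 + 42 = 125; Q' = 201.8 − 0.6·83 = 152.
The subsidy expands output by 152 − 134 = 18 past the efficient level; on those units the gap between marginal cost and willingness to pay runs from 0 up to 42.
DWL = ½ × 42 × 18 = 378.

Deadweight loss = £378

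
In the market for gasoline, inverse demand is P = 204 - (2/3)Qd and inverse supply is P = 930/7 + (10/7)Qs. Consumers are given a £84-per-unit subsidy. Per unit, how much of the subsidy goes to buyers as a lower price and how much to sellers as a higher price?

Buyers gain 294/11 per unit; sellers gain 630/11 per unit

Pre-subsidy: 204 - (2/3)Q = 930/7 + (10/7)Q gives Q* = 747/22 and P* = 1995/11.
With the rebate, buyers effectively pay Pb = Ps − 84, where Ps is the price sellers receive.
On the curves, Pb = 204 - (2/3)Q and Ps = 930/7 + (10/7)Q; the wedge Ps − Pb = 84 gives 930/7 + (10/7)Q − (204 - (2/3)Q) = 84, so Q' = 1629/22.
Then Pb = 204 − (2/3)·(1629/22) = 1701/11 and Ps = 930/7 + (10/7)·(1629/22) = 2625/11.
Buyers' price falls by P* − Pb = 1995/11 − 1701/11 = 294/11; sellers' price rises by Ps − P* = 2625/11 − 1995/11 = 630/11.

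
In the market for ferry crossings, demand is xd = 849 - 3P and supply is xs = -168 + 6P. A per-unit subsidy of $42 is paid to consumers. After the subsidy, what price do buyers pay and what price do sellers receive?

Pre-subsidy: 849 - 3P = -168 + 6P gives P* = 113, x* = 510.
With the rebate, buyers effectively pay Pb = Ps − 42, where Ps is the price sellers receive.
Demand in terms of Ps becomes xd = 849 − 3(Ps − 42) = 975 - 3Ps. Setting this equal to supply: 975 - 3Ps = -168 + 6Ps, so Ps = 127.
Buyers pay Pb = 127 − 42 = 85; x' = -168 + 6·127 = 594.

Buyers pay $85; sellers receive $127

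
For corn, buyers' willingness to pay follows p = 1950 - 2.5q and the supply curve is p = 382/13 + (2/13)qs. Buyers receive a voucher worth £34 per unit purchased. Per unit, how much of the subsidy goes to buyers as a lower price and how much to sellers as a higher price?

Pre-subsidy: 1950 - 2.5q = 382/13 + (2/13)q gives q* = 49936/69 and p* = 9710/69.
With the rebate, buyers effectively pay pb = ps − 34, where ps is the price sellers receive.
On the curves, pb = 1950 - 2.5q and ps = 382/13 + (2/13)q; the wedge ps − pb = 34 gives 382/13 + (2/13)q − (1950 - 2.5q) = 34, so q' = 16940/23.
Then pb = 1950 − 2.5·(16940/23) = 2500/23 and ps = 382/13 + (2/13)·(16940/23) = 3282/23.
Buyers' price falls by p* − pb = 9710/69 − 2500/23 = 2210/69; sellers' price rises by ps − p* = 3282/23 − 9710/69 = 136/69.

Buyers gain 2210/69 per unit; sellers gain 136/69 per unit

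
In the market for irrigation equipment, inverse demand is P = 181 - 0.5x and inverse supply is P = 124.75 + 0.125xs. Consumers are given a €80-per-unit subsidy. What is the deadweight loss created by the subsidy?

Pre-subsidy: 181 - 0.5x = 124.75 + 0.125x gives x* = 90 and P* = 136.
With the rebate, buyers effectively pay Pb = Ps − 80, where Ps is the price sellers receive.
On the curves, Pb = 181 - 0.5x and Ps = 124.75 + 0.125x; the wedge Ps − Pb = 80 gives 124.75 + 0.125x − (181 - 0.5x) = 80, so x' = 218.
Then Pb = 181 − 0.5·218 = 72 and Ps = 124.75 + 0.125·218 = 152.
The subsidy expands output by 218 − 90 = 128 past the efficient level; on those units the gap between marginal cost and willingness to pay runs from 0 up to 80.
DWL = ½ × 80 × 128 = 5120.

Deadweight loss = €5120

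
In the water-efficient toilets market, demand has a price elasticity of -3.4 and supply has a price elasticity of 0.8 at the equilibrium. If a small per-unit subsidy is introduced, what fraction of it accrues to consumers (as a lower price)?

Consumer share = 4/21

For a small subsidy around the equilibrium, the benefit split depends on the relative slopes, which at a point are proportional to the elasticities.
Buyer share = εs/(εs + |εd|) = 0.8/(0.8 + 3.4) = 4/21; seller share = |εd|/(εs + |εd|) = 17/21.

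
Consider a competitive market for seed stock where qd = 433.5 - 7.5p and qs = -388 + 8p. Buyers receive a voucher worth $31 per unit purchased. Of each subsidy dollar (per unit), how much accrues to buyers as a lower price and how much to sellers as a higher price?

Buyers gain $16 per unit; sellers gain $15 per unit

Pre-subsidy: 433.5 - 7.5p = -388 + 8p gives p* = 53, q* = 36.
With the rebate, buyers effectively pay pb = ps − 31, where ps is the price sellers receive.
Demand in terms of ps becomes qd = 433.5 − 7.5(ps − 31) = 666 - 7.5ps. Setting this equal to supply: 666 - 7.5ps = -388 + 8ps, so ps = 68.
Buyers pay pb = 68 − 31 = 37; q' = -388 + 8·68 = 156.
Buyers' price falls by p* − pb = 53 − 37 = 16; sellers' price rises by ps − p* = 68 − 53 = 15.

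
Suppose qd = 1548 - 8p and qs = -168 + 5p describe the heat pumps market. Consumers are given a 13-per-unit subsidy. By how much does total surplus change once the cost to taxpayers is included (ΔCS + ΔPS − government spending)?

Net change in total surplus = -260

Pre-subsidy: 1548 - 8p = -168 + 5p gives p* = 132, q* = 492.
With the rebate, buyers effectively pay pb = ps − 13, where ps is the price sellers receive.
Demand in terms of ps becomes qd = 1548 − 8(ps − 13) = 1652 - 8ps. Setting this equal to supply: 1652 - 8ps = -168 + 5ps, so ps = 140.
Buyers pay pb = 140 − 13 = 127; q' = -168 + 5·140 = 532.
ΔCS = ½(492 + 532)(132 − 127) = 2560; ΔPS = ½(492 + 532)(140 − 132) = 4096.
Government spending = 13 × 532 = 6916.
Net change = 2560 + 4096 − 6916 = -260. The loss equals the DWL triangle ½·13·40.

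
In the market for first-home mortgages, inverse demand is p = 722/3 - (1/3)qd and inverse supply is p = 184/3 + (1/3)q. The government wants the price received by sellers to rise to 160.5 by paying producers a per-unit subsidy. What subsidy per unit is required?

Required subsidy s = 19 per unit

At a seller price of 160.5, quantity supplied is -184 + 3·160.5 = 297.5.
Buyers absorb 297.5 only when they pay pb = 722/3 − (1/3)·297.5 = 141.5.
s = ps − pb = 160.5 − 141.5 = 19.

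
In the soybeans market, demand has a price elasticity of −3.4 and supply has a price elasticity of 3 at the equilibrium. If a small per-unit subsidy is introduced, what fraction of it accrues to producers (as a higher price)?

For a small subsidy around the equilibrium, the benefit split depends on the relative slopes, which at a point are proportional to the elasticities.
Buyer share = εs/(εs + |εd|) = 3/(3 + 3.4) = 0.46875; seller share = |εd|/(εs + |εd|) = 0.53125.
So producers capture 0.53125 of the subsidy.

Producer share = 0.53125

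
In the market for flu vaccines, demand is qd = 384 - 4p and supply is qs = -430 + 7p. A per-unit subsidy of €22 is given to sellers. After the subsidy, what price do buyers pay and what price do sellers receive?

Buyers pay €60; sellers receive €82

Pre-subsidy: 384 - 4p = -430 + 7p gives p* = 74, q* = 88.
With the subsidy, sellers receive ps = pb + 22 for each unit, where pb is the price buyers pay.
Supply in terms of pb becomes qs = -430 + 7(pb + 22) = -276 + 7pb. Setting this equal to demand: 384 - 4pb = -276 + 7pb, so pb = 60.
Sellers receive ps = 60 + 22 = 82; q' = 384 − 4·60 = 144.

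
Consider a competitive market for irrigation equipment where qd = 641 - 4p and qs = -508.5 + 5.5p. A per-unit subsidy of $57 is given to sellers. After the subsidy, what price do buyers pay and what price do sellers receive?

Pre-subsidy: 641 - 4p = -508.5 + 5.5p gives p* = 121, q* = 157.
With the subsidy, sellers receive ps = pb + 57 for each unit, where pb is the price buyers pay.
Supply in terms of pb becomes qs = -508.5 + 5.5(pb + 57) = -195 + 5.5pb. Setting this equal to demand: 641 - 4pb = -195 + 5.5pb, so pb = 88.
Sellers receive ps = 88 + 57 = 145; q' = 641 − 4·88 = 289.

Buyers pay $88; sellers receive $145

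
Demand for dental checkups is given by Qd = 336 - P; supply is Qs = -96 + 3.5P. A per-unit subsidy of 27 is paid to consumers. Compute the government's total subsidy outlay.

Pre-subsidy: 336 - P = -96 + 3.5P gives P* = 96, Q* = 240.
With the rebate, buyers effectively pay Pb = Ps − 27, where Ps is the price sellers receive.
Demand in terms of Ps becomes Qd = 336 − 1(Ps − 27) = 363 - Ps. Setting this equal to supply: 363 - Ps = -96 + 3.5Ps, so Ps = 102.
Buyers pay Pb = 102 − 27 = 75; Q' = -96 + 3.5·102 = 261.
Government outlay = subsidy × quantity = 27 × 261 = 7047.

Government cost = 7047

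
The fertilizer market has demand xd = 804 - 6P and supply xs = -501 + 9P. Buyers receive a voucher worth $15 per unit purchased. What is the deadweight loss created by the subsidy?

Pre-subsidy: 804 - 6P = -501 + 9P gives P* = 87, x* = 282.
With the rebate, buyers effectively pay Pb = Ps − 15, where Ps is the price sellers receive.
Demand in terms of Ps becomes xd = 804 − 6(Ps − 15) = 894 - 6Ps. Setting this equal to supply: 894 - 6Ps = -501 + 9Ps, so Ps = 93.
Buyers pay Pb = 93 − 15 = 78; x' = -501 + 9·93 = 336.
The subsidy expands output by 336 − 282 = 54 past the efficient level; on those units the gap between marginal cost and willingness to pay runs from 0 up to 15.
DWL = ½ × 15 × 54 = 405.

Deadweight loss = $405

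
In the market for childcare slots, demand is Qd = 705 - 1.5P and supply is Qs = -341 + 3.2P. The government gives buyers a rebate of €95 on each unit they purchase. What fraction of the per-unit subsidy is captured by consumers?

Pre-subsidy: 705 - 1.5P = -341 + 3.2P gives P* = 10460/47, Q* = 17445/47.
With the rebate, buyers effectively pay Pb = Ps − 95, where Ps is the price sellers receive.
Demand in terms of Ps becomes Qd = 705 − 1.5(Ps − 95) = 847.5 - 1.5Ps. Setting this equal to supply: 847.5 - 1.5Ps = -341 + 3.2Ps, so Ps = 11885/47.
Buyers pay Pb = 11885/47 − 95 = 7420/47; Q' = -341 + 3.2·(11885/47) = 22005/47.
Buyers' price falls by P* − Pb = 10460/47 − 7420/47 = 3040/47; sellers' price rises by Ps − P* = 11885/47 − 10460/47 = 1425/47.
So consumers capture (3040/47)/95 = 32/47 of each unit of subsidy.

Consumer share = 32/47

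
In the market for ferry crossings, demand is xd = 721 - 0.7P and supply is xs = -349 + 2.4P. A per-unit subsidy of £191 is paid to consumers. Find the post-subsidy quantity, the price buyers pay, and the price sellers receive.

x' = 90349/155; buyers pay 6116/31; sellers receive 12037/31

Pre-subsidy: 721 - 0.7P = -349 + 2.4P gives P* = 10700/31, x* = 14861/31.
With the rebate, buyers effectively pay Pb = Ps − 191, where Ps is the price sellers receive.
Demand in terms of Ps becomes xd = 721 − 0.7(Ps − 191) = 854.7 - 0.7Ps. Setting this equal to supply: 854.7 - 0.7Ps = -349 + 2.4Ps, so Ps = 12037/31.
Buyers pay Pb = 12037/31 − 191 = 6116/31; x' = -349 + 2.4·(12037/31) = 90349/155.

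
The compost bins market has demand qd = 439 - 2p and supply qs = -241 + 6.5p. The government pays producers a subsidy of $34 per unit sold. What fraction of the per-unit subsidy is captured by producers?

Producer share = 4/17

Pre-subsidy: 439 - 2p = -241 + 6.5p gives p* = 80, q* = 279.
With the subsidy, sellers receive ps = pb + 34 for each unit, where pb is the price buyers pay.
Supply in terms of pb becomes qs = -241 + 6.5(pb + 34) = -20 + 6.5pb. Setting this equal to demand: 439 - 2pb = -20 + 6.5pb, so pb = 54.
Sellers receive ps = 54 + 34 = 88; q' = 439 − 2·54 = 331.
Buyers' price falls by p* − pb = 80 − 54 = 26; sellers' price rises by ps − p* = 88 − 80 = 8.
So producers capture 8/34 = 4/17 of each unit of subsidy.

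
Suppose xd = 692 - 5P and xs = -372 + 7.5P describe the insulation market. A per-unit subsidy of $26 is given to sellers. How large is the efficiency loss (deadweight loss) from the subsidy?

Pre-subsidy: 692 - 5P = -372 + 7.5P gives P* = 85.12, x* = 266.4.
With the subsidy, sellers receive Ps = Pb + 26 for each unit, where Pb is the price buyers pay.
Supply in terms of Pb becomes xs = -372 + 7.5(Pb + 26) = -177 + 7.5Pb. Setting this equal to demand: 692 - 5Pb = -177 + 7.5Pb, so Pb = 69.52.
Sellers receive Ps = 69.52 + 26 = 95.52; x' = 692 − 5·69.52 = 344.4.
The subsidy expands output by 344.4 − 266.4 = 78 past the efficient level; on those units the gap between marginal cost and willingness to pay runs from 0 up to 26.
DWL = ½ × 26 × 78 = 1014.

Deadweight loss = $1014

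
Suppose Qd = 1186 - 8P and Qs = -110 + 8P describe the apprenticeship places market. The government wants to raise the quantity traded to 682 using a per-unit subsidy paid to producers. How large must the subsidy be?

Required subsidy s = 36 per unit

At Q = 682, invert demand for the buyer price: Pb = (1186 − 682)/8 = 63; invert supply for the seller price: Ps = (682 − (-110))/8 = 99.
The subsidy must fill the gap: s = Ps − Pb = 99 − 63 = 36.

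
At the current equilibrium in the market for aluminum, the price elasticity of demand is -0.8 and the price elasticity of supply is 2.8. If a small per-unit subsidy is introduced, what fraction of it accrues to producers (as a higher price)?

For a small subsidy around the equilibrium, the benefit split depends on the relative slopes, which at a point are proportional to the elasticities.
Buyer share = εs/(εs + |εd|) = 2.8/(2.8 + 0.8) = 7/9; seller share = |εd|/(εs + |εd|) = 2/9.
So producers capture 2/9 of the subsidy.

Producer share = 2/9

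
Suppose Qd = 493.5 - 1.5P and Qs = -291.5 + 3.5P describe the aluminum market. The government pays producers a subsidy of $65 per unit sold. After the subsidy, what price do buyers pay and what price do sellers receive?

Pre-subsidy: 493.5 - 1.5P = -291.5 + 3.5P gives P* = 157, Q* = 258.
With the subsidy, sellers receive Ps = Pb + 65 for each unit, where Pb is the price buyers pay.
Supply in terms of Pb becomes Qs = -291.5 + 3.5(Pb + 65) = -64 + 3.5Pb. Setting this equal to demand: 493.5 - 1.5Pb = -64 + 3.5Pb, so Pb = 111.5.
Sellers receive Ps = 111.5 + 65 = 176.5; Q' = 493.5 − 1.5·111.5 = 326.25.

Buyers pay $111.5; sellers receive $176.5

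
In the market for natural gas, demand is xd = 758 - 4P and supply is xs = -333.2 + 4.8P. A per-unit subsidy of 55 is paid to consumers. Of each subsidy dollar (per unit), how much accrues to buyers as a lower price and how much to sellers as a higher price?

Buyers gain 30 per unit; sellers gain 25 per unit

Pre-subsidy: 758 - 4P = -333.2 + 4.8P gives P* = 124, x* = 262.
With the rebate, buyers effectively pay Pb = Ps − 55, where Ps is the price sellers receive.
Demand in terms of Ps becomes xd = 758 − 4(Ps − 55) = 978 - 4Ps. Setting this equal to supply: 978 - 4Ps = -333.2 + 4.8Ps, so Ps = 149.
Buyers pay Pb = 149 − 55 = 94; x' = -333.2 + 4.8·149 = 382.
Buyers' price falls by P* − Pb = 124 − 94 = 30; sellers' price rises by Ps − P* = 149 − 124 = 25.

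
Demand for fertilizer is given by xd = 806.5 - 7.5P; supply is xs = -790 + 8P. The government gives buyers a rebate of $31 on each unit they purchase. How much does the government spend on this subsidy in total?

Pre-subsidy: 806.5 - 7.5P = -790 + 8P gives P* = 103, x* = 34.
With the rebate, buyers effectively pay Pb = Ps − 31, where Ps is the price sellers receive.
Demand in terms of Ps becomes xd = 806.5 − 7.5(Ps − 31) = 1039 - 7.5Ps. Setting this equal to supply: 1039 - 7.5Ps = -790 + 8Ps, so Ps = 118.
Buyers pay Pb = 118 − 31 = 87; x' = -790 + 8·118 = 154.
Government outlay = subsidy × quantity = 31 × 154 = 4774.

Government cost = $4774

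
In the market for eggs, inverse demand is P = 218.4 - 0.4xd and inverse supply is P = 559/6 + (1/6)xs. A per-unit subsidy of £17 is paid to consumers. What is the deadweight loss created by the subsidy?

Deadweight loss = £255

Pre-subsidy: 218.4 - 0.4x = 559/6 + (1/6)x gives x* = 221 and P* = 130.
With the rebate, buyers effectively pay Pb = Ps − 17, where Ps is the price sellers receive.
On the curves, Pb = 218.4 - 0.4x and Ps = 559/6 + (1/6)x; the wedge Ps − Pb = 17 gives 559/6 + (1/6)x − (218.4 - 0.4x) = 17, so x' = 251.
Then Pb = 218.4 − 0.4·251 = 118 and Ps = 559/6 + (1/6)·251 = 135.
The subsidy expands output by 251 − 221 = 30 past the efficient level; on those units the gap between marginal cost and willingness to pay runs from 0 up to 17.
DWL = ½ × 17 × 30 = 255.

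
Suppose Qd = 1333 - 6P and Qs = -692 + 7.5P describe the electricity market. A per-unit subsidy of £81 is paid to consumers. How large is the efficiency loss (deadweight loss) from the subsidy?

Deadweight loss = £10935

Pre-subsidy: 1333 - 6P = -692 + 7.5P gives P* = 150, Q* = 433.
With the rebate, buyers effectively pay Pb = Ps − 81, where Ps is the price sellers receive.
Demand in terms of Ps becomes Qd = 1333 − 6(Ps − 81) = 1819 - 6Ps. Setting this equal to supply: 1819 - 6Ps = -692 + 7.5Ps, so Ps = 186.
Buyers pay Pb = 186 − 81 = 105; Q' = -692 + 7.5·186 = 703.
The subsidy expands output by 703 − 433 = 270 past the efficient level; on those units the gap between marginal cost and willingness to pay runs from 0 up to 81.
DWL = ½ × 81 × 270 = 10935.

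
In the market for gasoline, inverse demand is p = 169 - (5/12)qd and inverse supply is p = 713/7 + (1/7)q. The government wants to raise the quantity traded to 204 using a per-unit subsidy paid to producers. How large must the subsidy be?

Required subsidy s = 47 per unit

At q = 204, from the demand curve buyers pay pb = 169 − (5/12)·204 = 84; from the supply curve sellers need ps = 713/7 + (1/7)·204 = 131.
The subsidy must fill the gap: s = ps − pb = 131 − 84 = 47.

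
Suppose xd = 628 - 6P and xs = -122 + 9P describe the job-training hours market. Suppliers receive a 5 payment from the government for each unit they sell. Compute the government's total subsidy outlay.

Government cost = 1730

Pre-subsidy: 628 - 6P = -122 + 9P gives P* = 50, x* = 328.
With the subsidy, sellers receive Ps = Pb + 5 for each unit, where Pb is the price buyers pay.
Supply in terms of Pb becomes xs = -122 + 9(Pb + 5) = -77 + 9Pb. Setting this equal to demand: 628 - 6Pb = -77 + 9Pb, so Pb = 47.
Sellers receive Ps = 47 + 5 = 52; x' = 628 − 6·47 = 346.
Government outlay = subsidy × quantity = 5 × 346 = 1730.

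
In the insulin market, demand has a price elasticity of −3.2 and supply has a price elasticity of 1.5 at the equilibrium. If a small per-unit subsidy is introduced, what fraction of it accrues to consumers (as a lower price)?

Consumer share = 15/47

For a small subsidy around the equilibrium, the benefit split depends on the relative slopes, which at a point are proportional to the elasticities.
Buyer share = εs/(εs + |εd|) = 1.5/(1.5 + 3.2) = 15/47; seller share = |εd|/(εs + |εd|) = 32/47.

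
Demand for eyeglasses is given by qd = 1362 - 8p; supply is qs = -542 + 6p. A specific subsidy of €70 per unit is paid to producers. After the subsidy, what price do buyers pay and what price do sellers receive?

Buyers pay €106; sellers receive €176

Pre-subsidy: 1362 - 8p = -542 + 6p gives p* = 136, q* = 274.
With the subsidy, sellers receive ps = pb + 70 for each unit, where pb is the price buyers pay.
Supply in terms of pb becomes qs = -542 + 6(pb + 70) = -122 + 6pb. Setting this equal to demand: 1362 - 8pb = -122 + 6pb, so pb = 106.
Sellers receive ps = 106 + 70 = 176; q' = 1362 − 8·106 = 514.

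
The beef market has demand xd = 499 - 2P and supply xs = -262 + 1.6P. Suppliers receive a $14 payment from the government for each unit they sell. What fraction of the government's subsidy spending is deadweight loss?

DWL / government spending = 4/57

Pre-subsidy: 499 - 2P = -262 + 1.6P gives P* = 3805/18, x* = 686/9.
With the subsidy, sellers receive Ps = Pb + 14 for each unit, where Pb is the price buyers pay.
Supply in terms of Pb becomes xs = -262 + 1.6(Pb + 14) = -239.6 + 1.6Pb. Setting this equal to demand: 499 - 2Pb = -239.6 + 1.6Pb, so Pb = 1231/6.
Sellers receive Ps = 1231/6 + 14 = 1315/6; x' = 499 − 2·(1231/6) = 266/3.
ΔCS = ½(686/9 + 266/3)(3805/18 − 1231/6) = 41552/81; ΔPS = ½(686/9 + 266/3)(1315/6 − 3805/18) = 51940/81.
Government spending = 14 × 266/3 = 3724/3.
DWL = ½ × 14 × (266/3 − 686/9) = 784/9; fraction = (784/9) / (3724/3) = 4/57.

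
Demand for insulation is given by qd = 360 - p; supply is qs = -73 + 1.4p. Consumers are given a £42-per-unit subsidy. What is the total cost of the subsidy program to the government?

Government cost = £8571.5

Pre-subsidy: 360 - p = -73 + 1.4p gives p* = 2165/12, q* = 2155/12.
With the rebate, buyers effectively pay pb = ps − 42, where ps is the price sellers receive.
Demand in terms of ps becomes qd = 360 − 1(ps − 42) = 402 - ps. Setting this equal to supply: 402 - ps = -73 + 1.4ps, so ps = 2375/12.
Buyers pay pb = 2375/12 − 42 = 1871/12; q' = -73 + 1.4·(2375/12) = 2449/12.
Government outlay = subsidy × quantity = 42 × 2449/12 = 8571.5.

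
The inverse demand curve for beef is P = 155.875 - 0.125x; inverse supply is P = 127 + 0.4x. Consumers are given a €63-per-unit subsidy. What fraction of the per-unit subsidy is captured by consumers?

Consumer share = 5/21

Pre-subsidy: 155.875 - 0.125x = 127 + 0.4x gives x* = 55 and P* = 149.
With the rebate, buyers effectively pay Pb = Ps − 63, where Ps is the price sellers receive.
On the curves, Pb = 155.875 - 0.125x and Ps = 127 + 0.4x; the wedge Ps − Pb = 63 gives 127 + 0.4x − (155.875 - 0.125x) = 63, so x' = 175.
Then Pb = 155.875 − 0.125·175 = 134 and Ps = 127 + 0.4·175 = 197.
Buyers' price falls by P* − Pb = 149 − 134 = 15; sellers' price rises by Ps − P* = 197 − 149 = 48.
So consumers capture 15/63 = 5/21 of each unit of subsidy.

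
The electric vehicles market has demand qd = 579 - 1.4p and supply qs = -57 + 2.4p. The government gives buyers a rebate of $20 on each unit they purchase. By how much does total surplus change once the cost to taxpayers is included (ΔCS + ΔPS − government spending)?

Pre-subsidy: 579 - 1.4p = -57 + 2.4p gives p* = 3180/19, q* = 6549/19.
With the rebate, buyers effectively pay pb = ps − 20, where ps is the price sellers receive.
Demand in terms of ps becomes qd = 579 − 1.4(ps − 20) = 607 - 1.4ps. Setting this equal to supply: 607 - 1.4ps = -57 + 2.4ps, so ps = 3320/19.
Buyers pay pb = 3320/19 − 20 = 2940/19; q' = -57 + 2.4·(3320/19) = 6885/19.
ΔCS = ½(6549/19 + 6885/19)(3180/19 − 2940/19) = 1612080/361; ΔPS = ½(6549/19 + 6885/19)(3320/19 − 3180/19) = 940380/361.
Government spending = 20 × 6885/19 = 137700/19.
Net change = 1612080/361 + 940380/361 − 137700/19 = -3360/19. The loss equals the DWL triangle ½·20·336/19.

Net change in total surplus = -3360/19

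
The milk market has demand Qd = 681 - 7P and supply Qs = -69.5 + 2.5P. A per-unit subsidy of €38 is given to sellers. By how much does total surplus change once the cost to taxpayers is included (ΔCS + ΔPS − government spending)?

Pre-subsidy: 681 - 7P = -69.5 + 2.5P gives P* = 79, Q* = 128.
With the subsidy, sellers receive Ps = Pb + 38 for each unit, where Pb is the price buyers pay.
Supply in terms of Pb becomes Qs = -69.5 + 2.5(Pb + 38) = 25.5 + 2.5Pb. Setting this equal to demand: 681 - 7Pb = 25.5 + 2.5Pb, so Pb = 69.
Sellers receive Ps = 69 + 38 = 107; Q' = 681 − 7·69 = 198.
ΔCS = ½(128 + 198)(79 − 69) = 1630; ΔPS = ½(128 + 198)(107 − 79) = 4564.
Government spending = 38 × 198 = 7524.
Net change = 1630 + 4564 − 7524 = -1330. The loss equals the DWL triangle ½·38·70.

Net change in total surplus = -€1330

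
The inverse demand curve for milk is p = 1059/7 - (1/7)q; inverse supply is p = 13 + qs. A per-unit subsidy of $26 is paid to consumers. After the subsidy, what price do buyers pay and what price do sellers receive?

Pre-subsidy: 1059/7 - (1/7)q = 13 + q gives q* = 121 and p* = 134.
With the rebate, buyers effectively pay pb = ps − 26, where ps is the price sellers receive.
On the curves, pb = 1059/7 - (1/7)q and ps = 13 + q; the wedge ps − pb = 26 gives 13 + q − (1059/7 - (1/7)q) = 26, so q' = 143.75.
Then pb = 1059/7 − (1/7)·143.75 = 130.75 and ps = 13 + 1·143.75 = 156.75.

Buyers pay $130.75; sellers receive $156.75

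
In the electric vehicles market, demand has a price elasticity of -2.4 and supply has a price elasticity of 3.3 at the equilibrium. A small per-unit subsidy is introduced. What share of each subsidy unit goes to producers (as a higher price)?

Producer share = 8/19

For a small subsidy around the equilibrium, the benefit split depends on the relative slopes, which at a point are proportional to the elasticities.
Buyer share = εs/(εs + |εd|) = 3.3/(3.3 + 2.4) = 11/19; seller share = |εd|/(εs + |εd|) = 8/19.
So producers capture 8/19 of the subsidy.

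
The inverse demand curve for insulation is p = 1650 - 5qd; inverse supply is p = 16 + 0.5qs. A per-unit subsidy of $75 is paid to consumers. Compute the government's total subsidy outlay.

Government cost = 256350/11

Pre-subsidy: 1650 - 5q = 16 + 0.5q gives q* = 3268/11 and p* = 1810/11.
With the rebate, buyers effectively pay pb = ps − 75, where ps is the price sellers receive.
On the curves, pb = 1650 - 5q and ps = 16 + 0.5q; the wedge ps − pb = 75 gives 16 + 0.5q − (1650 - 5q) = 75, so q' = 3418/11.
Then pb = 1650 − 5·(3418/11) = 1060/11 and ps = 16 + 0.5·(3418/11) = 1885/11.
Government outlay = subsidy × quantity = 75 × 3418/11 = 256350/11.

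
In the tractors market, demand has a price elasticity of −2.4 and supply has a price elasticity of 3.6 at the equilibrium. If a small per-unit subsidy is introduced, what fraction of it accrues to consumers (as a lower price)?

Consumer share = 0.6

For a small subsidy around the equilibrium, the benefit split depends on the relative slopes, which at a point are proportional to the elasticities.
Buyer share = εs/(εs + |εd|) = 3.6/(3.6 + 2.4) = 0.6; seller share = |εd|/(εs + |εd|) = 0.4.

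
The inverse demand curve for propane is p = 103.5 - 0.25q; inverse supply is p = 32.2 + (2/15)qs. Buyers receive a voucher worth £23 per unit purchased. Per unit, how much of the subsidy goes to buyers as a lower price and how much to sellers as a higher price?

Buyers gain £15 per unit; sellers gain £8 per unit

Pre-subsidy: 103.5 - 0.25q = 32.2 + (2/15)q gives q* = 186 and p* = 57.
With the rebate, buyers effectively pay pb = ps − 23, where ps is the price sellers receive.
On the curves, pb = 103.5 - 0.25q and ps = 32.2 + (2/15)q; the wedge ps − pb = 23 gives 32.2 + (2/15)q − (103.5 - 0.25q) = 23, so q' = 246.
Then pb = 103.5 − 0.25·246 = 42 and ps = 32.2 + (2/15)·246 = 65.
Buyers' price falls by p* − pb = 57 − 42 = 15; sellers' price rises by ps − p* = 65 − 57 = 8.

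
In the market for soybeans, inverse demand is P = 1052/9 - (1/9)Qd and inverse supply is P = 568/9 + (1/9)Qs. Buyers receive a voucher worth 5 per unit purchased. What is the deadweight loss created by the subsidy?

Deadweight loss = 56.25

Pre-subsidy: 1052/9 - (1/9)Q = 568/9 + (1/9)Q gives Q* = 242 and P* = 90.
With the rebate, buyers effectively pay Pb = Ps − 5, where Ps is the price sellers receive.
On the curves, Pb = 1052/9 - (1/9)Q and Ps = 568/9 + (1/9)Q; the wedge Ps − Pb = 5 gives 568/9 + (1/9)Q − (1052/9 - (1/9)Q) = 5, so Q' = 264.5.
Then Pb = 1052/9 − (1/9)·264.5 = 87.5 and Ps = 568/9 + (1/9)·264.5 = 92.5.
The subsidy expands output by 264.5 − 242 = 22.5 past the efficient level; on those units the gap between marginal cost and willingness to pay runs from 0 up to 5.
DWL = ½ × 5 × 22.5 = 56.25.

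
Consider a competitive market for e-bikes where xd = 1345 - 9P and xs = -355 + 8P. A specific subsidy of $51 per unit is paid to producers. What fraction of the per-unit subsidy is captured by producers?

Pre-subsidy: 1345 - 9P = -355 + 8P gives P* = 100, x* = 445.
With the subsidy, sellers receive Ps = Pb + 51 for each unit, where Pb is the price buyers pay.
Supply in terms of Pb becomes xs = -355 + 8(Pb + 51) = 53 + 8Pb. Setting this equal to demand: 1345 - 9Pb = 53 + 8Pb, so Pb = 76.
Sellers receive Ps = 76 + 51 = 127; x' = 1345 − 9·76 = 661.
Buyers' price falls by P* − Pb = 100 − 76 = 24; sellers' price rises by Ps − P* = 127 − 100 = 27.
So producers capture 27/51 = 9/17 of each unit of subsidy.

Producer share = 9/17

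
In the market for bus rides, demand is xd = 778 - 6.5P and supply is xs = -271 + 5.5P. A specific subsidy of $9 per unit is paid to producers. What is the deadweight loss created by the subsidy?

Deadweight loss = $120.65625

Pre-subsidy: 778 - 6.5P = -271 + 5.5P gives P* = 1049/12, x* = 5035/24.
With the subsidy, sellers receive Ps = Pb + 9 for each unit, where Pb is the price buyers pay.
Supply in terms of Pb becomes xs = -271 + 5.5(Pb + 9) = -221.5 + 5.5Pb. Setting this equal to demand: 778 - 6.5Pb = -221.5 + 5.5Pb, so Pb = 1999/24.
Sellers receive Ps = 1999/24 + 9 = 2215/24; x' = 778 − 6.5·(1999/24) = 11357/48.
The subsidy expands output by 11357/48 − 5035/24 = 26.8125 past the efficient level; on those units the gap between marginal cost and willingness to pay runs from 0 up to 9.
DWL = ½ × 9 × 26.8125 = 120.65625.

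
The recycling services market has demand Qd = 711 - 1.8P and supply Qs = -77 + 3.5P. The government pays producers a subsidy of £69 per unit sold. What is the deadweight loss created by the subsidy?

Deadweight loss = 299943/106

Pre-subsidy: 711 - 1.8P = -77 + 3.5P gives P* = 7880/53, Q* = 23499/53.
With the subsidy, sellers receive Ps = Pb + 69 for each unit, where Pb is the price buyers pay.
Supply in terms of Pb becomes Qs = -77 + 3.5(Pb + 69) = 164.5 + 3.5Pb. Setting this equal to demand: 711 - 1.8Pb = 164.5 + 3.5Pb, so Pb = 5465/53.
Sellers receive Ps = 5465/53 + 69 = 9122/53; Q' = 711 − 1.8·(5465/53) = 27846/53.
The subsidy expands output by 27846/53 − 23499/53 = 4347/53 past the efficient level; on those units the gap between marginal cost and willingness to pay runs from 0 up to 69.
DWL = ½ × 69 × 4347/53 = 299943/106.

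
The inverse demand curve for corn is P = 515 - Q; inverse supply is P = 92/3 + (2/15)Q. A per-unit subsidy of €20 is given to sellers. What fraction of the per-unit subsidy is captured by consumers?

Pre-subsidy: 515 - Q = 92/3 + (2/15)Q gives Q* = 7265/17 and P* = 1490/17.
With the subsidy, sellers receive Ps = Pb + 20 for each unit, where Pb is the price buyers pay.
On the curves, Pb = 515 - Q and Ps = 92/3 + (2/15)Q; the wedge Ps − Pb = 20 gives 92/3 + (2/15)Q − (515 - Q) = 20, so Q' = 445.
Then Pb = 515 − 1·445 = 70 and Ps = 92/3 + (2/15)·445 = 90.
Buyers' price falls by P* − Pb = 1490/17 − 70 = 300/17; sellers' price rises by Ps − P* = 90 − 1490/17 = 40/17.
So consumers capture (300/17)/20 = 15/17 of each unit of subsidy.

Consumer share = 15/17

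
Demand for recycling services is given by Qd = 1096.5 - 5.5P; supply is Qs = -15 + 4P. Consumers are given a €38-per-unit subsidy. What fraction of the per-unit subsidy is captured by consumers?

Pre-subsidy: 1096.5 - 5.5P = -15 + 4P gives P* = 117, Q* = 453.
With the rebate, buyers effectively pay Pb = Ps − 38, where Ps is the price sellers receive.
Demand in terms of Ps becomes Qd = 1096.5 − 5.5(Ps − 38) = 1305.5 - 5.5Ps. Setting this equal to supply: 1305.5 - 5.5Ps = -15 + 4Ps, so Ps = 139.
Buyers pay Pb = 139 − 38 = 101; Q' = -15 + 4·139 = 541.
Buyers' price falls by P* − Pb = 117 − 101 = 16; sellers' price rises by Ps − P* = 139 − 117 = 22.
So consumers capture 16/38 = 8/19 of each unit of subsidy.

Consumer share = 8/19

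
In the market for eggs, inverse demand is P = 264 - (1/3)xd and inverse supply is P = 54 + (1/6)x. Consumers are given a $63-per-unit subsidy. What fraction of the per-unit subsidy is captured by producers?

Producer share = 1/3

Pre-subsidy: 264 - (1/3)x = 54 + (1/6)x gives x* = 420 and P* = 124.
With the rebate, buyers effectively pay Pb = Ps − 63, where Ps is the price sellers receive.
On the curves, Pb = 264 - (1/3)x and Ps = 54 + (1/6)x; the wedge Ps − Pb = 63 gives 54 + (1/6)x − (264 - (1/3)x) = 63, so x' = 546.
Then Pb = 264 − (1/3)·546 = 82 and Ps = 54 + (1/6)·546 = 145.
Buyers' price falls by P* − Pb = 124 − 82 = 42; sellers' price rises by Ps − P* = 145 − 124 = 21.
So producers capture 21/63 = 1/3 of each unit of subsidy.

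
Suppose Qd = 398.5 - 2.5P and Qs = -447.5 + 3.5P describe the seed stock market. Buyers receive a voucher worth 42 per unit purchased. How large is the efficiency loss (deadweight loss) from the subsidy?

Deadweight loss = 1286.25

Pre-subsidy: 398.5 - 2.5P = -447.5 + 3.5P gives P* = 141, Q* = 46.
With the rebate, buyers effectively pay Pb = Ps − 42, where Ps is the price sellers receive.
Demand in terms of Ps becomes Qd = 398.5 − 2.5(Ps − 42) = 503.5 - 2.5Ps. Setting this equal to supply: 503.5 - 2.5Ps = -447.5 + 3.5Ps, so Ps = 158.5.
Buyers pay Pb = 158.5 − 42 = 116.5; Q' = -447.5 + 3.5·158.5 = 107.25.
The subsidy expands output by 107.25 − 46 = 61.25 past the efficient level; on those units the gap between marginal cost and willingness to pay runs from 0 up to 42.
DWL = ½ × 42 × 61.25 = 1286.25.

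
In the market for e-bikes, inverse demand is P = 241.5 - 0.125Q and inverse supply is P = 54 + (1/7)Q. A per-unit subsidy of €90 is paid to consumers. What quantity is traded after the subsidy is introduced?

Q' = 1036

Pre-subsidy: 241.5 - 0.125Q = 54 + (1/7)Q gives Q* = 700 and P* = 154.
With the rebate, buyers effectively pay Pb = Ps − 90, where Ps is the price sellers receive.
On the curves, Pb = 241.5 - 0.125Q and Ps = 54 + (1/7)Q; the wedge Ps − Pb = 90 gives 54 + (1/7)Q − (241.5 - 0.125Q) = 90, so Q' = 1036.
Then Pb = 241.5 − 0.125·1036 = 112 and Ps = 54 + (1/7)·1036 = 202.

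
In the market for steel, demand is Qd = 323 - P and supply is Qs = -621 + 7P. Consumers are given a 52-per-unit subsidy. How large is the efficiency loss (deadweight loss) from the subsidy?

Pre-subsidy: 323 - P = -621 + 7P gives P* = 118, Q* = 205.
With the rebate, buyers effectively pay Pb = Ps − 52, where Ps is the price sellers receive.
Demand in terms of Ps becomes Qd = 323 − 1(Ps − 52) = 375 - Ps. Setting this equal to supply: 375 - Ps = -621 + 7Ps, so Ps = 124.5.
Buyers pay Pb = 124.5 − 52 = 72.5; Q' = -621 + 7·124.5 = 250.5.
The subsidy expands output by 250.5 − 205 = 45.5 past the efficient level; on those units the gap between marginal cost and willingness to pay runs from 0 up to 52.
DWL = ½ × 52 × 45.5 = 1183.

Deadweight loss = 1183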